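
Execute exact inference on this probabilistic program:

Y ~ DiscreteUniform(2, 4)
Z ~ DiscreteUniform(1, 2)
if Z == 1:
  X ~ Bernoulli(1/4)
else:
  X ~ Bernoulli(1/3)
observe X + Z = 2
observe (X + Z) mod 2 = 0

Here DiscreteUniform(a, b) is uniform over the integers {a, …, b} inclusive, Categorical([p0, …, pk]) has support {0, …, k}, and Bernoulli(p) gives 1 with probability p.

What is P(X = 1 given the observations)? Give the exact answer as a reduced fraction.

P(X = 1 | obs) = 3/11

Enumerate traces; 6 have nonzero weight after conditioning:
  (Y=2, Z=1, X=1) weight 1/24
  (Y=2, Z=2, X=0) weight 1/9
  (Y=3, Z=1, X=1) weight 1/24
  (Y=3, Z=2, X=0) weight 1/9
  (Y=4, Z=1, X=1) weight 1/24
  (Y=4, Z=2, X=0) weight 1/9
Group by X:
  weight(X=0) = 1/3
  weight(X=1) = 1/8
Total weight = 1/3 + 1/8 = 11/24
P(X=0 | obs) = 1/3 / 11/24 = 8/11
P(X=1 | obs) = 1/8 / 11/24 = 3/11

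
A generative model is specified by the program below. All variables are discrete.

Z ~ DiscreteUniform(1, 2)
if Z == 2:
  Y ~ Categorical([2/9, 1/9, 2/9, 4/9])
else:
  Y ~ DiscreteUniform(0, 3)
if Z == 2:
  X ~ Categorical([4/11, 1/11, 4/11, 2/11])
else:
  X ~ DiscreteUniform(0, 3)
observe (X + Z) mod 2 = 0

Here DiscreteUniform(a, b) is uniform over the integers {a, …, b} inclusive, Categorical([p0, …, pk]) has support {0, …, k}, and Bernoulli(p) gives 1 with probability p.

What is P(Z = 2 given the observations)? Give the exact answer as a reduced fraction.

Enumerate traces; 16 have nonzero weight after conditioning:
  (Z=1, Y=0, X=1) weight 1/32
  (Z=1, Y=0, X=3) weight 1/32
  (Z=1, Y=1, X=1) weight 1/32
  (Z=1, Y=1, X=3) weight 1/32
  (Z=1, Y=2, X=1) weight 1/32
  (Z=1, Y=2, X=3) weight 1/32
  (Z=1, Y=3, X=1) weight 1/32
  (Z=1, Y=3, X=3) weight 1/32
  (Z=2, Y=0, X=0) weight 4/99
  … 7 more
Group by Z:
  weight(Z=1) = 1/4
  weight(Z=2) = 4/11
Total weight = 1/4 + 4/11 = 27/44
P(Z=1 | obs) = 1/4 / 27/44 = 11/27
P(Z=2 | obs) = 4/11 / 27/44 = 16/27

P(Z = 2 | obs) = 16/27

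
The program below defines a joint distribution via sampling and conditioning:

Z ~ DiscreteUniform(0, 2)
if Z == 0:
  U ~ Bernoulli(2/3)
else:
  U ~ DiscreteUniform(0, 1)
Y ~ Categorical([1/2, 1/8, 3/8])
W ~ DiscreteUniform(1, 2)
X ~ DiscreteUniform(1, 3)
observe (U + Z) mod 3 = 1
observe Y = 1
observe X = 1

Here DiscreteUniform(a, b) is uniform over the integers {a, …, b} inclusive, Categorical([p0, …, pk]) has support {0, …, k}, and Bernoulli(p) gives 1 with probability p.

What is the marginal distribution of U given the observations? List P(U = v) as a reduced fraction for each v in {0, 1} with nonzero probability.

Enumerate traces; 4 have nonzero weight after conditioning:
  (Z=0, U=1, Y=1, W=1, X=1) weight 1/216
  (Z=0, U=1, Y=1, W=2, X=1) weight 1/216
  (Z=1, U=0, Y=1, W=1, X=1) weight 1/288
  (Z=1, U=0, Y=1, W=2, X=1) weight 1/288
Group by U:
  weight(U=0) = 1/144
  weight(U=1) = 1/108
Total weight = 1/144 + 1/108 = 7/432
P(U=0 | obs) = 1/144 / 7/432 = 3/7
P(U=1 | obs) = 1/108 / 7/432 = 4/7

P(U=0) = 3/7, P(U=1) = 4/7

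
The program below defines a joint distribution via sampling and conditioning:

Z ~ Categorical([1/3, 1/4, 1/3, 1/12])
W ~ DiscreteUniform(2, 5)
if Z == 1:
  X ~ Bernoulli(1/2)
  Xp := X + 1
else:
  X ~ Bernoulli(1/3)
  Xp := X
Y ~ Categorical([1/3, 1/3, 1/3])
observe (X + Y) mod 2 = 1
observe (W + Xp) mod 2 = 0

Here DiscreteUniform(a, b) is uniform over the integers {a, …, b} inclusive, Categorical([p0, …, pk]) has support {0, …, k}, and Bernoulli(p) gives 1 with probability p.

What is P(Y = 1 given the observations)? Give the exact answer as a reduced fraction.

P(Y = 1 | obs) = 5/11

Enumerate traces; 24 have nonzero weight after conditioning:
  (Z=0, W=2, X=0, Y=1) weight 1/54
  (Z=0, W=3, X=1, Y=0) weight 1/108
  (Z=0, W=3, X=1, Y=2) weight 1/108
  (Z=0, W=4, X=0, Y=1) weight 1/54
  (Z=0, W=5, X=1, Y=0) weight 1/108
  (Z=0, W=5, X=1, Y=2) weight 1/108
  (Z=1, W=2, X=1, Y=0) weight 1/96
  (Z=1, W=2, X=1, Y=2) weight 1/96
  … 16 more
Group by Y:
  weight(Y=0) = 1/16
  weight(Y=1) = 5/48
  weight(Y=2) = 1/16
Total weight = 1/16 + 5/48 + 1/16 = 11/48
P(Y=0 | obs) = 1/16 / 11/48 = 3/11
P(Y=1 | obs) = 5/48 / 11/48 = 5/11
P(Y=2 | obs) = 1/16 / 11/48 = 3/11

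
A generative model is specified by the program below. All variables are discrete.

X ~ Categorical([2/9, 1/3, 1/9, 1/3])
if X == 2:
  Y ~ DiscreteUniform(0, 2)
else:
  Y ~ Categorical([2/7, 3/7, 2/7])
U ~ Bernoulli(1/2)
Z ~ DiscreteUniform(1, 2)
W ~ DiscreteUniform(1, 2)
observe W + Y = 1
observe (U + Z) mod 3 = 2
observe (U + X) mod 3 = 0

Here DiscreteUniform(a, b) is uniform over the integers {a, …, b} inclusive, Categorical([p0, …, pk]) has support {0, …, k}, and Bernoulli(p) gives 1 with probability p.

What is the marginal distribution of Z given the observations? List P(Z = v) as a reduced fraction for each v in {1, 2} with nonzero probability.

P(Z=1) = 7/37, P(Z=2) = 30/37

Enumerate traces; 3 have nonzero weight after conditioning:
  (X=0, Y=0, U=0, Z=2, W=1) weight 1/126
  (X=2, Y=0, U=1, Z=1, W=1) weight 1/216
  (X=3, Y=0, U=0, Z=2, W=1) weight 1/84
Group by Z:
  weight(Z=1) = 1/216
  weight(Z=2) = 5/252
Total weight = 1/216 + 5/252 = 37/1512
P(Z=1 | obs) = 1/216 / 37/1512 = 7/37
P(Z=2 | obs) = 5/252 / 37/1512 = 30/37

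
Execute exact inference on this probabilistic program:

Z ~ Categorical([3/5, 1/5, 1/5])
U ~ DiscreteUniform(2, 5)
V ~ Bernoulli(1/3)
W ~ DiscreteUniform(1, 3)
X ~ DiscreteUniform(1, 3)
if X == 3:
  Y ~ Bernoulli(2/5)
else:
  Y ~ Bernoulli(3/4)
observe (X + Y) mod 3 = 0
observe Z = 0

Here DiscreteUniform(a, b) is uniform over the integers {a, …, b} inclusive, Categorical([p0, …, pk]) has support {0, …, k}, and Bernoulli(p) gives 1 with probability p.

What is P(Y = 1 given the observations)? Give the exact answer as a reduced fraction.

Enumerate traces; 48 have nonzero weight after conditioning:
  (Z=0, U=2, V=0, W=1, X=2, Y=1) weight 1/120
  (Z=0, U=2, V=0, W=1, X=3, Y=0) weight 1/150
  (Z=0, U=2, V=0, W=2, X=2, Y=1) weight 1/120
  (Z=0, U=2, V=0, W=2, X=3, Y=0) weight 1/150
  (Z=0, U=2, V=0, W=3, X=2, Y=1) weight 1/120
  (Z=0, U=2, V=0, W=3, X=3, Y=0) weight 1/150
  (Z=0, U=2, V=1, W=1, X=2, Y=1) weight 1/240
  (Z=0, U=2, V=1, W=1, X=3, Y=0) weight 1/300
  … 40 more
Group by Y:
  weight(Y=0) = 3/25
  weight(Y=1) = 3/20
Total weight = 3/25 + 3/20 = 27/100
P(Y=0 | obs) = 3/25 / 27/100 = 4/9
P(Y=1 | obs) = 3/20 / 27/100 = 5/9

P(Y = 1 | obs) = 5/9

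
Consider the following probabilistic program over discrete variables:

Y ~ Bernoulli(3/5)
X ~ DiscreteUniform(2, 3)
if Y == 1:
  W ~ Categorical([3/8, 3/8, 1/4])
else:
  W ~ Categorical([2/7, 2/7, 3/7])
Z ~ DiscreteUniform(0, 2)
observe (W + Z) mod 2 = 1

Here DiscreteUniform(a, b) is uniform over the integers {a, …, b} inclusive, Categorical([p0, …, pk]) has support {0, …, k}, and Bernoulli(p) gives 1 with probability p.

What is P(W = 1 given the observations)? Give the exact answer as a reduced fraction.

Enumerate traces; 16 have nonzero weight after conditioning:
  (Y=0, X=2, W=0, Z=1) weight 2/105
  (Y=0, X=2, W=1, Z=0) weight 2/105
  (Y=0, X=2, W=1, Z=2) weight 2/105
  (Y=0, X=2, W=2, Z=1) weight 1/35
  (Y=0, X=3, W=0, Z=1) weight 2/105
  (Y=0, X=3, W=1, Z=0) weight 2/105
  (Y=0, X=3, W=1, Z=2) weight 2/105
  (Y=0, X=3, W=2, Z=1) weight 1/35
  … 8 more
Group by W:
  weight(W=0) = 19/168
  weight(W=1) = 19/84
  weight(W=2) = 3/28
Total weight = 19/168 + 19/84 + 3/28 = 25/56
P(W=0 | obs) = 19/168 / 25/56 = 19/75
P(W=1 | obs) = 19/84 / 25/56 = 38/75
P(W=2 | obs) = 3/28 / 25/56 = 6/25

P(W = 1 | obs) = 38/75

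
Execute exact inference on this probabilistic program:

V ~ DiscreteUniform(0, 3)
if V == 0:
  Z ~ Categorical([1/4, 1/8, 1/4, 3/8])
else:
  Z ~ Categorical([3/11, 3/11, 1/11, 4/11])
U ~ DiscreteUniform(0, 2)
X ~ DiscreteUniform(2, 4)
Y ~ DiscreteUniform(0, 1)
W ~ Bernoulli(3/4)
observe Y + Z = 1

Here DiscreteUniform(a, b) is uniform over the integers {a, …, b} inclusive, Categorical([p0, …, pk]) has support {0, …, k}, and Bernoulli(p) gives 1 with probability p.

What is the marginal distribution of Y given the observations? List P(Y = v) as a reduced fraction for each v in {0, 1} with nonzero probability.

Enumerate traces; 144 have nonzero weight after conditioning:
  (V=0, Z=0, U=0, X=2, Y=1, W=0) weight 1/1152
  (V=0, Z=0, U=0, X=2, Y=1, W=1) weight 1/384
  (V=0, Z=0, U=0, X=3, Y=1, W=0) weight 1/1152
  (V=0, Z=0, U=0, X=3, Y=1, W=1) weight 1/384
  (V=0, Z=0, U=0, X=4, Y=1, W=0) weight 1/1152
  (V=0, Z=0, U=0, X=4, Y=1, W=1) weight 1/384
  (V=0, Z=0, U=1, X=2, Y=1, W=0) weight 1/1152
  (V=0, Z=0, U=1, X=2, Y=1, W=1) weight 1/384
  (V=0, Z=1, U=0, X=2, Y=0, W=0) weight 1/2304
  … 135 more
Group by Y:
  weight(Y=0) = 83/704
  weight(Y=1) = 47/352
Total weight = 83/704 + 47/352 = 177/704
P(Y=0 | obs) = 83/704 / 177/704 = 83/177
P(Y=1 | obs) = 47/352 / 177/704 = 94/177

P(Y=0) = 83/177, P(Y=1) = 94/177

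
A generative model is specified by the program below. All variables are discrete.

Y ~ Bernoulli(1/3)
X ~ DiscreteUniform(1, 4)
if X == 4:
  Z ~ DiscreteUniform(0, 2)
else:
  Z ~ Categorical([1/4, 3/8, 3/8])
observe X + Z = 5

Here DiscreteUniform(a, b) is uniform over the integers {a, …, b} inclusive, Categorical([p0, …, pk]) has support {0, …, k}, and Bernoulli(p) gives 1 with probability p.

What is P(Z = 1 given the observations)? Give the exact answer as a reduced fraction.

P(Z = 1 | obs) = 8/17

Enumerate traces; 4 have nonzero weight after conditioning:
  (Y=0, X=3, Z=2) weight 1/16
  (Y=0, X=4, Z=1) weight 1/18
  (Y=1, X=3, Z=2) weight 1/32
  (Y=1, X=4, Z=1) weight 1/36
Group by Z:
  weight(Z=1) = 1/12
  weight(Z=2) = 3/32
Total weight = 1/12 + 3/32 = 17/96
P(Z=1 | obs) = 1/12 / 17/96 = 8/17
P(Z=2 | obs) = 3/32 / 17/96 = 9/17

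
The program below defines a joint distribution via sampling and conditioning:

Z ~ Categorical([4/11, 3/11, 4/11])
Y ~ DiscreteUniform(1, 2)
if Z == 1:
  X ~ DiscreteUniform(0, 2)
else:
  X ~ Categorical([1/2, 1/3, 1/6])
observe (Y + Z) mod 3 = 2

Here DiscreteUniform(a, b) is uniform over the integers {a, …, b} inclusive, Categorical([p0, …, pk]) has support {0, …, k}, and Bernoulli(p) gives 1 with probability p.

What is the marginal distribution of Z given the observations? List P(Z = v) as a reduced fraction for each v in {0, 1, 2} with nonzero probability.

P(Z=0) = 4/7, P(Z=1) = 3/7

Enumerate traces; 6 have nonzero weight after conditioning:
  (Z=0, Y=2, X=0) weight 1/11
  (Z=0, Y=2, X=1) weight 2/33
  (Z=0, Y=2, X=2) weight 1/33
  (Z=1, Y=1, X=0) weight 1/22
  (Z=1, Y=1, X=1) weight 1/22
  (Z=1, Y=1, X=2) weight 1/22
Group by Z:
  weight(Z=0) = 2/11
  weight(Z=1) = 3/22
Total weight = 2/11 + 3/22 = 7/22
P(Z=0 | obs) = 2/11 / 7/22 = 4/7
P(Z=1 | obs) = 3/22 / 7/22 = 3/7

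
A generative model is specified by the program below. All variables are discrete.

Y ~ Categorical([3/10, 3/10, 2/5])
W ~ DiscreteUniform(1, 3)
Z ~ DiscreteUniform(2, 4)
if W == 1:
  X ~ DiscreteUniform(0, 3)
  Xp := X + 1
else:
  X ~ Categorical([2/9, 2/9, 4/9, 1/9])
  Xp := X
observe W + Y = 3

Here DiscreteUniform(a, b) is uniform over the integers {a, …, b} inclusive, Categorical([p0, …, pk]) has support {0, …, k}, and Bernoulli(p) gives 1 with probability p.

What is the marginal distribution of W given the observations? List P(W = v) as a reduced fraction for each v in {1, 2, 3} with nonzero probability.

Enumerate traces; 36 have nonzero weight after conditioning:
  (Y=0, W=3, Z=2, X=0) weight 1/135
  (Y=0, W=3, Z=2, X=1) weight 1/135
  (Y=0, W=3, Z=2, X=2) weight 2/135
  (Y=0, W=3, Z=2, X=3) weight 1/270
  (Y=0, W=3, Z=3, X=0) weight 1/135
  (Y=0, W=3, Z=3, X=1) weight 1/135
  (Y=0, W=3, Z=3, X=2) weight 2/135
  (Y=0, W=3, Z=3, X=3) weight 1/270
  (Y=1, W=2, Z=2, X=0) weight 1/135
  (Y=2, W=1, Z=2, X=0) weight 1/90
  … 26 more
Group by W:
  weight(W=1) = 2/15
  weight(W=2) = 1/10
  weight(W=3) = 1/10
Total weight = 2/15 + 1/10 + 1/10 = 1/3
P(W=1 | obs) = 2/15 / 1/3 = 2/5
P(W=2 | obs) = 1/10 / 1/3 = 3/10
P(W=3 | obs) = 1/10 / 1/3 = 3/10

P(W=1) = 2/5, P(W=2) = 3/10, P(W=3) = 3/10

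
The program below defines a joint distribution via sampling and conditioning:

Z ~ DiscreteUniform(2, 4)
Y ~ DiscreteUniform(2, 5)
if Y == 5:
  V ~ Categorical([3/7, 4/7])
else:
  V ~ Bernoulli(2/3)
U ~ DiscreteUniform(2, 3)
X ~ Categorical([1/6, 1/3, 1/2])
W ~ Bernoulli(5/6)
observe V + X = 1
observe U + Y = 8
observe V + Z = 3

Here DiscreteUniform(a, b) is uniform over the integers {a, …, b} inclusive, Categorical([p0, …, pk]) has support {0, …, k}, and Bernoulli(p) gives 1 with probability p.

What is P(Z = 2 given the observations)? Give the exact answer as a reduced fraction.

P(Z = 2 | obs) = 2/5

Enumerate traces; 4 have nonzero weight after conditioning:
  (Z=2, Y=5, V=1, U=3, X=0, W=0) weight 1/1512
  (Z=2, Y=5, V=1, U=3, X=0, W=1) weight 5/1512
  (Z=3, Y=5, V=0, U=3, X=1, W=0) weight 1/1008
  (Z=3, Y=5, V=0, U=3, X=1, W=1) weight 5/1008
Group by Z:
  weight(Z=2) = 1/252
  weight(Z=3) = 1/168
Total weight = 1/252 + 1/168 = 5/504
P(Z=2 | obs) = 1/252 / 5/504 = 2/5
P(Z=3 | obs) = 1/168 / 5/504 = 3/5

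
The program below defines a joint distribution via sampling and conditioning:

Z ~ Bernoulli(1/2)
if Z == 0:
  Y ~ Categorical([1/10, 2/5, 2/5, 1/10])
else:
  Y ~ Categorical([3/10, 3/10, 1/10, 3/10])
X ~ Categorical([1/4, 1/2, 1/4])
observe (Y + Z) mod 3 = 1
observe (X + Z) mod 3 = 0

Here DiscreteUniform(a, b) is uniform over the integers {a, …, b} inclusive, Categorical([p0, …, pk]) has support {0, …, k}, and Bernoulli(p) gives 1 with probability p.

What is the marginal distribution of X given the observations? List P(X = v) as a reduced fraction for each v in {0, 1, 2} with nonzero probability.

P(X=0) = 2/5, P(X=2) = 3/5

Enumerate traces; 3 have nonzero weight after conditioning:
  (Z=0, Y=1, X=0) weight 1/20
  (Z=1, Y=0, X=2) weight 3/80
  (Z=1, Y=3, X=2) weight 3/80
Group by X:
  weight(X=0) = 1/20
  weight(X=2) = 3/40
Total weight = 1/20 + 3/40 = 1/8
P(X=0 | obs) = 1/20 / 1/8 = 2/5
P(X=2 | obs) = 3/40 / 1/8 = 3/5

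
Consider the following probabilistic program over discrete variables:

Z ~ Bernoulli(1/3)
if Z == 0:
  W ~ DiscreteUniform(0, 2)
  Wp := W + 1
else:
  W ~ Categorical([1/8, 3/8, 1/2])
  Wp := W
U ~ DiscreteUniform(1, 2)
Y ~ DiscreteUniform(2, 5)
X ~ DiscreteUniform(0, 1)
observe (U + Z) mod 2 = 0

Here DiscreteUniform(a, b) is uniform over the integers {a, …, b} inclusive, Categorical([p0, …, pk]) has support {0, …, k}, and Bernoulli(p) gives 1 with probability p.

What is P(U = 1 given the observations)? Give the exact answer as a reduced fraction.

Enumerate traces; 48 have nonzero weight after conditioning:
  (Z=0, W=0, U=2, Y=2, X=0) weight 1/72
  (Z=0, W=0, U=2, Y=2, X=1) weight 1/72
  (Z=0, W=0, U=2, Y=3, X=0) weight 1/72
  (Z=0, W=0, U=2, Y=3, X=1) weight 1/72
  (Z=0, W=0, U=2, Y=4, X=0) weight 1/72
  (Z=0, W=0, U=2, Y=4, X=1) weight 1/72
  (Z=0, W=0, U=2, Y=5, X=0) weight 1/72
  (Z=0, W=0, U=2, Y=5, X=1) weight 1/72
  (Z=1, W=0, U=1, Y=2, X=0) weight 1/384
  … 39 more
Group by U:
  weight(U=1) = 1/6
  weight(U=2) = 1/3
Total weight = 1/6 + 1/3 = 1/2
P(U=1 | obs) = 1/6 / 1/2 = 1/3
P(U=2 | obs) = 1/3 / 1/2 = 2/3

P(U = 1 | obs) = 1/3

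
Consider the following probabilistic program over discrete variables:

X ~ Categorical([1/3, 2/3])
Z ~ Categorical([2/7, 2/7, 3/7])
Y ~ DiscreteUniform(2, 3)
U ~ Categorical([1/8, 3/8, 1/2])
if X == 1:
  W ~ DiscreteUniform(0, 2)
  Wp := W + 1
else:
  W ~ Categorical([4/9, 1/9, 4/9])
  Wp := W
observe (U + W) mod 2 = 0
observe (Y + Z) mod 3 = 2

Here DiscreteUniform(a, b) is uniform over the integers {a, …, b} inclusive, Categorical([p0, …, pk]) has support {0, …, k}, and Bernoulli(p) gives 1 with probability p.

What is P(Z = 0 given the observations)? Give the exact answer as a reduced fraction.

P(Z = 0 | obs) = 2/5

Enumerate traces; 20 have nonzero weight after conditioning:
  (X=0, Z=0, Y=2, U=0, W=0) weight 1/378
  (X=0, Z=0, Y=2, U=0, W=2) weight 1/378
  (X=0, Z=0, Y=2, U=1, W=1) weight 1/504
  (X=0, Z=0, Y=2, U=2, W=0) weight 2/189
  (X=0, Z=0, Y=2, U=2, W=2) weight 2/189
  (X=0, Z=2, Y=3, U=0, W=0) weight 1/252
  (X=0, Z=2, Y=3, U=0, W=2) weight 1/252
  (X=0, Z=2, Y=3, U=1, W=1) weight 1/336
  … 12 more
Group by Z:
  weight(Z=0) = 121/1512
  weight(Z=2) = 121/1008
Total weight = 121/1512 + 121/1008 = 605/3024
P(Z=0 | obs) = 121/1512 / 605/3024 = 2/5
P(Z=2 | obs) = 121/1008 / 605/3024 = 3/5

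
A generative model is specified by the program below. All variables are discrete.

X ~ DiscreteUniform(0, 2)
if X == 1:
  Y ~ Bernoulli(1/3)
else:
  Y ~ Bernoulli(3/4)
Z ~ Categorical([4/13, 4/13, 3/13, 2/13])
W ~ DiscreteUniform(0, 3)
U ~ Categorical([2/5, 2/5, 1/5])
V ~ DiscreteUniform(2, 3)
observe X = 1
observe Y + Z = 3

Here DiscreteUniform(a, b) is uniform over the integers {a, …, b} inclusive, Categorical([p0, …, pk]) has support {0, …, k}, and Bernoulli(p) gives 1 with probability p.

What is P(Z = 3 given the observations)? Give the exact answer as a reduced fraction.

Enumerate traces; 48 have nonzero weight after conditioning:
  (X=1, Y=0, Z=3, W=0, U=0, V=2) weight 1/585
  (X=1, Y=0, Z=3, W=0, U=0, V=3) weight 1/585
  (X=1, Y=0, Z=3, W=0, U=1, V=2) weight 1/585
  (X=1, Y=0, Z=3, W=0, U=1, V=3) weight 1/585
  (X=1, Y=0, Z=3, W=0, U=2, V=2) weight 1/1170
  (X=1, Y=0, Z=3, W=0, U=2, V=3) weight 1/1170
  (X=1, Y=0, Z=3, W=1, U=0, V=2) weight 1/585
  (X=1, Y=0, Z=3, W=1, U=0, V=3) weight 1/585
  (X=1, Y=1, Z=2, W=0, U=0, V=2) weight 1/780
  … 39 more
Group by Z:
  weight(Z=2) = 1/39
  weight(Z=3) = 4/117
Total weight = 1/39 + 4/117 = 7/117
P(Z=2 | obs) = 1/39 / 7/117 = 3/7
P(Z=3 | obs) = 4/117 / 7/117 = 4/7

P(Z = 3 | obs) = 4/7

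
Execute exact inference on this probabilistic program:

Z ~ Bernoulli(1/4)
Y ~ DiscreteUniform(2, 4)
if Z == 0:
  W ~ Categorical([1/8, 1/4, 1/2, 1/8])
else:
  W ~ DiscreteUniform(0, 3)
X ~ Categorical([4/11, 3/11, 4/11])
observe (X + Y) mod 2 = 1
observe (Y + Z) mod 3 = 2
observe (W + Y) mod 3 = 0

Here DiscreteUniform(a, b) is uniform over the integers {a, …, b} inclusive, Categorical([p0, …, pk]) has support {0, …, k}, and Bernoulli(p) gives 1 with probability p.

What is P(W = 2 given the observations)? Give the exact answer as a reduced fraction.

Enumerate traces; 2 have nonzero weight after conditioning:
  (Z=0, Y=2, W=1, X=1) weight 3/176
  (Z=1, Y=4, W=2, X=1) weight 1/176
Group by W:
  weight(W=1) = 3/176
  weight(W=2) = 1/176
Total weight = 3/176 + 1/176 = 1/44
P(W=1 | obs) = 3/176 / 1/44 = 3/4
P(W=2 | obs) = 1/176 / 1/44 = 1/4

P(W = 2 | obs) = 1/4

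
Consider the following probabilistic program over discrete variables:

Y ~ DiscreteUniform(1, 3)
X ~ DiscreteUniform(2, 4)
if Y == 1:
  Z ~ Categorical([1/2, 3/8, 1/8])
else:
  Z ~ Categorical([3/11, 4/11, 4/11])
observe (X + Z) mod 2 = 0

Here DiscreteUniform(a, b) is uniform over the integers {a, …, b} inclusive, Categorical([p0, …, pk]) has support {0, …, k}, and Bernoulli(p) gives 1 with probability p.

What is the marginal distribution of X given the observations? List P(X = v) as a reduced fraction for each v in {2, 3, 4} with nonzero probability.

Enumerate traces; 15 have nonzero weight after conditioning:
  (Y=1, X=2, Z=0) weight 1/18
  (Y=1, X=2, Z=2) weight 1/72
  (Y=1, X=3, Z=1) weight 1/24
  (Y=1, X=4, Z=0) weight 1/18
  (Y=1, X=4, Z=2) weight 1/72
  (Y=2, X=2, Z=0) weight 1/33
  (Y=2, X=2, Z=2) weight 4/99
  (Y=2, X=3, Z=1) weight 4/99
  … 7 more
Group by X:
  weight(X=2) = 167/792
  weight(X=3) = 97/792
  weight(X=4) = 167/792
Total weight = 167/792 + 97/792 + 167/792 = 431/792
P(X=2 | obs) = 167/792 / 431/792 = 167/431
P(X=3 | obs) = 97/792 / 431/792 = 97/431
P(X=4 | obs) = 167/792 / 431/792 = 167/431

P(X=2) = 167/431, P(X=3) = 97/431, P(X=4) = 167/431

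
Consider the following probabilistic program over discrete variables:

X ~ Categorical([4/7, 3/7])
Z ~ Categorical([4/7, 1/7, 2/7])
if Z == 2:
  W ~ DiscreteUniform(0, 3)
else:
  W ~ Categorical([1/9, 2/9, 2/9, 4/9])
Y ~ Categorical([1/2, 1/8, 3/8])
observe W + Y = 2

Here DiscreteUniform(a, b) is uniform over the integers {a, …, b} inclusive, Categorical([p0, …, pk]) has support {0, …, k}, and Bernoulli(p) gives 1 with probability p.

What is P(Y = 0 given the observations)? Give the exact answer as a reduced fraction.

P(Y = 0 | obs) = 58/101

Enumerate traces; 18 have nonzero weight after conditioning:
  (X=0, Z=0, W=0, Y=2) weight 2/147
  (X=0, Z=0, W=1, Y=1) weight 4/441
  (X=0, Z=0, W=2, Y=0) weight 16/441
  (X=0, Z=1, W=0, Y=2) weight 1/294
  (X=0, Z=1, W=1, Y=1) weight 1/441
  (X=0, Z=1, W=2, Y=0) weight 4/441
  (X=0, Z=2, W=0, Y=2) weight 3/196
  (X=0, Z=2, W=1, Y=1) weight 1/196
  … 10 more
Group by Y:
  weight(Y=0) = 29/252
  weight(Y=1) = 29/1008
  weight(Y=2) = 19/336
Total weight = 29/252 + 29/1008 + 19/336 = 101/504
P(Y=0 | obs) = 29/252 / 101/504 = 58/101
P(Y=1 | obs) = 29/1008 / 101/504 = 29/202
P(Y=2 | obs) = 19/336 / 101/504 = 57/202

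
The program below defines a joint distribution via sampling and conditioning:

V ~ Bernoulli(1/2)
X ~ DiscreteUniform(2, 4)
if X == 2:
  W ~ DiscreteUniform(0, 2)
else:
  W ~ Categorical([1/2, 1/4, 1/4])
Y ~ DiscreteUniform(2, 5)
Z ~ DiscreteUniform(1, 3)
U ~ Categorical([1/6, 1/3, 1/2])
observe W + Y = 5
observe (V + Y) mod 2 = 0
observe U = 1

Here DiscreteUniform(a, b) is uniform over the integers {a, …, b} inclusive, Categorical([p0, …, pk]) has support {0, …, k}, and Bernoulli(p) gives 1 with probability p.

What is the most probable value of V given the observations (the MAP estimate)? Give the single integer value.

Enumerate traces; 27 have nonzero weight after conditioning:
  (V=0, X=2, W=1, Y=4, Z=1, U=1) weight 1/648
  (V=0, X=2, W=1, Y=4, Z=2, U=1) weight 1/648
  (V=0, X=2, W=1, Y=4, Z=3, U=1) weight 1/648
  (V=0, X=3, W=1, Y=4, Z=1, U=1) weight 1/864
  (V=0, X=3, W=1, Y=4, Z=2, U=1) weight 1/864
  (V=0, X=3, W=1, Y=4, Z=3, U=1) weight 1/864
  (V=0, X=4, W=1, Y=4, Z=1, U=1) weight 1/864
  (V=0, X=4, W=1, Y=4, Z=2, U=1) weight 1/864
  (V=1, X=2, W=0, Y=5, Z=1, U=1) weight 1/648
  … 18 more
Group by V:
  weight(V=0) = 5/432
  weight(V=1) = 13/432
Total weight = 5/432 + 13/432 = 1/24
P(V=0 | obs) = 5/432 / 1/24 = 5/18
P(V=1 | obs) = 13/432 / 1/24 = 13/18
argmax = 1

argmax_v P(V = v | obs) = 1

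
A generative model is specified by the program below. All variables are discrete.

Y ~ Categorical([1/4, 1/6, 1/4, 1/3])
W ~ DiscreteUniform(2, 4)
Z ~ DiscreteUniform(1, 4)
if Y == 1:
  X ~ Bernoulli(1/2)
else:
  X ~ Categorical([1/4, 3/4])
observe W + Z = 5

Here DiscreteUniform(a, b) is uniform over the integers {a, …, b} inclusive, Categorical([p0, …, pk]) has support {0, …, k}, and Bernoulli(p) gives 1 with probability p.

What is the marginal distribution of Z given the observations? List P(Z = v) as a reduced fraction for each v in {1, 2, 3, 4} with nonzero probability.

Enumerate traces; 24 have nonzero weight after conditioning:
  (Y=0, W=2, Z=3, X=0) weight 1/192
  (Y=0, W=2, Z=3, X=1) weight 1/64
  (Y=0, W=3, Z=2, X=0) weight 1/192
  (Y=0, W=3, Z=2, X=1) weight 1/64
  (Y=0, W=4, Z=1, X=0) weight 1/192
  (Y=0, W=4, Z=1, X=1) weight 1/64
  (Y=1, W=2, Z=3, X=0) weight 1/144
  (Y=1, W=2, Z=3, X=1) weight 1/144
  … 16 more
Group by Z:
  weight(Z=1) = 1/12
  weight(Z=2) = 1/12
  weight(Z=3) = 1/12
Total weight = 1/12 + 1/12 + 1/12 = 1/4
P(Z=1 | obs) = 1/12 / 1/4 = 1/3
P(Z=2 | obs) = 1/12 / 1/4 = 1/3
P(Z=3 | obs) = 1/12 / 1/4 = 1/3

P(Z=1) = 1/3, P(Z=2) = 1/3, P(Z=3) = 1/3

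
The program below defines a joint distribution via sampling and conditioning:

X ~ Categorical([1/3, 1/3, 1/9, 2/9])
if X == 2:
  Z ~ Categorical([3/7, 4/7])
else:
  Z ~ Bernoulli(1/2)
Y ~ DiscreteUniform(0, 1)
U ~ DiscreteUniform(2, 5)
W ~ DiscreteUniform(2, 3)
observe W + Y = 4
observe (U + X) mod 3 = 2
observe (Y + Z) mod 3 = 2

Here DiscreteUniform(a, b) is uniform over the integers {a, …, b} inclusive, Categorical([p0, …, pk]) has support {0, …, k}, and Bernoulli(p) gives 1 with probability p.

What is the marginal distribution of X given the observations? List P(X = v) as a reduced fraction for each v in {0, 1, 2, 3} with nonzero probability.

P(X=0) = 14/33, P(X=1) = 7/33, P(X=2) = 8/99, P(X=3) = 28/99

Enumerate traces; 6 have nonzero weight after conditioning:
  (X=0, Z=1, Y=1, U=2, W=3) weight 1/96
  (X=0, Z=1, Y=1, U=5, W=3) weight 1/96
  (X=1, Z=1, Y=1, U=4, W=3) weight 1/96
  (X=2, Z=1, Y=1, U=3, W=3) weight 1/252
  (X=3, Z=1, Y=1, U=2, W=3) weight 1/144
  (X=3, Z=1, Y=1, U=5, W=3) weight 1/144
Group by X:
  weight(X=0) = 1/48
  weight(X=1) = 1/96
  weight(X=2) = 1/252
  weight(X=3) = 1/72
Total weight = 1/48 + 1/96 + 1/252 + 1/72 = 11/224
P(X=0 | obs) = 1/48 / 11/224 = 14/33
P(X=1 | obs) = 1/96 / 11/224 = 7/33
P(X=2 | obs) = 1/252 / 11/224 = 8/99
P(X=3 | obs) = 1/72 / 11/224 = 28/99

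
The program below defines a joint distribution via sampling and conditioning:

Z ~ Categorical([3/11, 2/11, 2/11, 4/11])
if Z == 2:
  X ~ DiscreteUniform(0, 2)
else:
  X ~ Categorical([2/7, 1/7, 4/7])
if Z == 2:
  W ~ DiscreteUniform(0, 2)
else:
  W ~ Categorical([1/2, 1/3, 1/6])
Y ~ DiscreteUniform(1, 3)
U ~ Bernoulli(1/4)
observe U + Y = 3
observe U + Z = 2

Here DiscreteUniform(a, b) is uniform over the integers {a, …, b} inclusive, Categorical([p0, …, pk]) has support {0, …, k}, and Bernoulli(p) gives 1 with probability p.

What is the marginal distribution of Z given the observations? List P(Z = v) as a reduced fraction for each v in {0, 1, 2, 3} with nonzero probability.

Enumerate traces; 18 have nonzero weight after conditioning:
  (Z=1, X=0, W=0, Y=2, U=1) weight 1/462
  (Z=1, X=0, W=1, Y=2, U=1) weight 1/693
  (Z=1, X=0, W=2, Y=2, U=1) weight 1/1386
  (Z=1, X=1, W=0, Y=2, U=1) weight 1/924
  (Z=1, X=1, W=1, Y=2, U=1) weight 1/1386
  (Z=1, X=1, W=2, Y=2, U=1) weight 1/2772
  (Z=1, X=2, W=0, Y=2, U=1) weight 1/231
  (Z=1, X=2, W=1, Y=2, U=1) weight 2/693
  (Z=2, X=0, W=0, Y=3, U=0) weight 1/198
  … 9 more
Group by Z:
  weight(Z=1) = 1/66
  weight(Z=2) = 1/22
Total weight = 1/66 + 1/22 = 2/33
P(Z=1 | obs) = 1/66 / 2/33 = 1/4
P(Z=2 | obs) = 1/22 / 2/33 = 3/4

P(Z=1) = 1/4, P(Z=2) = 3/4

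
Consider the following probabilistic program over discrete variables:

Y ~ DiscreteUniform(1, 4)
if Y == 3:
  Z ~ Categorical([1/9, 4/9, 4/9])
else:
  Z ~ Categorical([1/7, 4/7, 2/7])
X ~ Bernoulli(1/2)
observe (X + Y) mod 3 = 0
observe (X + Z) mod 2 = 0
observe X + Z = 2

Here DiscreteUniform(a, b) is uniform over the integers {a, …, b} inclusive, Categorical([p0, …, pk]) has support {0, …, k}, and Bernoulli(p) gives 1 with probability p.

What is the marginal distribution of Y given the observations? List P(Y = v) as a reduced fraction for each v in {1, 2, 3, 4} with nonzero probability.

Enumerate traces; 2 have nonzero weight after conditioning:
  (Y=2, Z=1, X=1) weight 1/14
  (Y=3, Z=2, X=0) weight 1/18
Group by Y:
  weight(Y=2) = 1/14
  weight(Y=3) = 1/18
Total weight = 1/14 + 1/18 = 8/63
P(Y=2 | obs) = 1/14 / 8/63 = 9/16
P(Y=3 | obs) = 1/18 / 8/63 = 7/16

P(Y=2) = 9/16, P(Y=3) = 7/16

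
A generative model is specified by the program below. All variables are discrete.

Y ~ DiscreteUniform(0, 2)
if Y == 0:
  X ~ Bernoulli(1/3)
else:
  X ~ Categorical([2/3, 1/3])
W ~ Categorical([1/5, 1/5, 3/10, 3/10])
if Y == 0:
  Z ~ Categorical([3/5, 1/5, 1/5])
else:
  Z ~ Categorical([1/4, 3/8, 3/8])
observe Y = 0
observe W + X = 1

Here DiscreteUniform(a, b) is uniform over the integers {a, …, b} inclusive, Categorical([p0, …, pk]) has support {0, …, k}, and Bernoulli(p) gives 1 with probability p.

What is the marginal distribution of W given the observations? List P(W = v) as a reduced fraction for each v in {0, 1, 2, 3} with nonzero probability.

Enumerate traces; 6 have nonzero weight after conditioning:
  (Y=0, X=0, W=1, Z=0) weight 2/75
  (Y=0, X=0, W=1, Z=1) weight 2/225
  (Y=0, X=0, W=1, Z=2) weight 2/225
  (Y=0, X=1, W=0, Z=0) weight 1/75
  (Y=0, X=1, W=0, Z=1) weight 1/225
  (Y=0, X=1, W=0, Z=2) weight 1/225
Group by W:
  weight(W=0) = 1/45
  weight(W=1) = 2/45
Total weight = 1/45 + 2/45 = 1/15
P(W=0 | obs) = 1/45 / 1/15 = 1/3
P(W=1 | obs) = 2/45 / 1/15 = 2/3

P(W=0) = 1/3, P(W=1) = 2/3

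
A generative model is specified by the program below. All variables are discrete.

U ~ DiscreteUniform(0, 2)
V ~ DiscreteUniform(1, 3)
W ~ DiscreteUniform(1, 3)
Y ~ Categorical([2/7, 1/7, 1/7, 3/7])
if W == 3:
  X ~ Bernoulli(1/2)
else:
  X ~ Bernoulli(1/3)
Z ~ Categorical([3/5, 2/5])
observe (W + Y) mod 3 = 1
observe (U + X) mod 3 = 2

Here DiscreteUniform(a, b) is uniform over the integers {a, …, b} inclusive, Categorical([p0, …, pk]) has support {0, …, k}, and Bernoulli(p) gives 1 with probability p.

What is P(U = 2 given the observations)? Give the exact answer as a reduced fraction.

Enumerate traces; 48 have nonzero weight after conditioning:
  (U=1, V=1, W=1, Y=0, X=1, Z=0) weight 2/945
  (U=1, V=1, W=1, Y=0, X=1, Z=1) weight 4/2835
  (U=1, V=1, W=1, Y=3, X=1, Z=0) weight 1/315
  (U=1, V=1, W=1, Y=3, X=1, Z=1) weight 2/945
  (U=1, V=1, W=2, Y=2, X=1, Z=0) weight 1/945
  (U=1, V=1, W=2, Y=2, X=1, Z=1) weight 2/2835
  (U=1, V=1, W=3, Y=1, X=1, Z=0) weight 1/630
  (U=1, V=1, W=3, Y=1, X=1, Z=1) weight 1/945
  (U=2, V=1, W=1, Y=0, X=0, Z=0) weight 4/945
  … 39 more
Group by U:
  weight(U=1) = 5/126
  weight(U=2) = 1/14
Total weight = 5/126 + 1/14 = 1/9
P(U=1 | obs) = 5/126 / 1/9 = 5/14
P(U=2 | obs) = 1/14 / 1/9 = 9/14

P(U = 2 | obs) = 9/14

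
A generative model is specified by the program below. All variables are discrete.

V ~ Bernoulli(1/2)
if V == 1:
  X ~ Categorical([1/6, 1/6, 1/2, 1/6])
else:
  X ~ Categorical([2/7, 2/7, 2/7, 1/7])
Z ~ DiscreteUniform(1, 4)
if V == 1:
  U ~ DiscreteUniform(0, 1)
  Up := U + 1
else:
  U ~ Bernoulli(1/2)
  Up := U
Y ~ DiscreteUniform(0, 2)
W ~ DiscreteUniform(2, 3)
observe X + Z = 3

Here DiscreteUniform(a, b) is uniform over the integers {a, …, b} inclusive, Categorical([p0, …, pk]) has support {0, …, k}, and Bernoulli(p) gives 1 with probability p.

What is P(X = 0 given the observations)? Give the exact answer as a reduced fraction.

Enumerate traces; 72 have nonzero weight after conditioning:
  (V=0, X=0, Z=3, U=0, Y=0, W=2) weight 1/336
  (V=0, X=0, Z=3, U=0, Y=0, W=3) weight 1/336
  (V=0, X=0, Z=3, U=0, Y=1, W=2) weight 1/336
  (V=0, X=0, Z=3, U=0, Y=1, W=3) weight 1/336
  (V=0, X=0, Z=3, U=0, Y=2, W=2) weight 1/336
  (V=0, X=0, Z=3, U=0, Y=2, W=3) weight 1/336
  (V=0, X=0, Z=3, U=1, Y=0, W=2) weight 1/336
  (V=0, X=0, Z=3, U=1, Y=0, W=3) weight 1/336
  (V=0, X=1, Z=2, U=0, Y=0, W=2) weight 1/336
  (V=0, X=2, Z=1, U=0, Y=0, W=2) weight 1/336
  … 62 more
Group by X:
  weight(X=0) = 19/336
  weight(X=1) = 19/336
  weight(X=2) = 11/112
Total weight = 19/336 + 19/336 + 11/112 = 71/336
P(X=0 | obs) = 19/336 / 71/336 = 19/71
P(X=1 | obs) = 19/336 / 71/336 = 19/71
P(X=2 | obs) = 11/112 / 71/336 = 33/71

P(X = 0 | obs) = 19/71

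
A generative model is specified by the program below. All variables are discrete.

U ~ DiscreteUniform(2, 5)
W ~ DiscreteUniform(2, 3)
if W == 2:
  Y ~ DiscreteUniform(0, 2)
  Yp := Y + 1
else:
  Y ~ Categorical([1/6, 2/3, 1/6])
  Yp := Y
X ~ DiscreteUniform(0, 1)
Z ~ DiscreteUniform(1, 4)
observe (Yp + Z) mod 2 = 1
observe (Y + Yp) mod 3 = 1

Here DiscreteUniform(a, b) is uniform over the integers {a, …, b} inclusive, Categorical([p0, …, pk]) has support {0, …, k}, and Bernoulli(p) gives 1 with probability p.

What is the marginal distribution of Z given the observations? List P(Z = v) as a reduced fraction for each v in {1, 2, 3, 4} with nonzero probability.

Enumerate traces; 32 have nonzero weight after conditioning:
  (U=2, W=2, Y=0, X=0, Z=2) weight 1/192
  (U=2, W=2, Y=0, X=0, Z=4) weight 1/192
  (U=2, W=2, Y=0, X=1, Z=2) weight 1/192
  (U=2, W=2, Y=0, X=1, Z=4) weight 1/192
  (U=2, W=3, Y=2, X=0, Z=1) weight 1/384
  (U=2, W=3, Y=2, X=0, Z=3) weight 1/384
  (U=2, W=3, Y=2, X=1, Z=1) weight 1/384
  (U=2, W=3, Y=2, X=1, Z=3) weight 1/384
  … 24 more
Group by Z:
  weight(Z=1) = 1/48
  weight(Z=2) = 1/24
  weight(Z=3) = 1/48
  weight(Z=4) = 1/24
Total weight = 1/48 + 1/24 + 1/48 + 1/24 = 1/8
P(Z=1 | obs) = 1/48 / 1/8 = 1/6
P(Z=2 | obs) = 1/24 / 1/8 = 1/3
P(Z=3 | obs) = 1/48 / 1/8 = 1/6
P(Z=4 | obs) = 1/24 / 1/8 = 1/3

P(Z=1) = 1/6, P(Z=2) = 1/3, P(Z=3) = 1/6, P(Z=4) = 1/3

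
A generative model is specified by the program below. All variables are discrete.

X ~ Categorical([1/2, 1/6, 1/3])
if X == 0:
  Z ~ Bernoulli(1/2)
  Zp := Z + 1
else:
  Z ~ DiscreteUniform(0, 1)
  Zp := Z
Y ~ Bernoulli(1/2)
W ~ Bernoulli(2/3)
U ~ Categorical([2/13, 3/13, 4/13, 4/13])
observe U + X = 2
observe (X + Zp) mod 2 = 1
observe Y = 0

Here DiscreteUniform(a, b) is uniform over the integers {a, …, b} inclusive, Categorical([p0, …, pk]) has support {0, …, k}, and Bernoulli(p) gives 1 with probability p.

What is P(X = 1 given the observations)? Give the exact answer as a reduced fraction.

Enumerate traces; 6 have nonzero weight after conditioning:
  (X=0, Z=0, Y=0, W=0, U=2) weight 1/78
  (X=0, Z=0, Y=0, W=1, U=2) weight 1/39
  (X=1, Z=0, Y=0, W=0, U=1) weight 1/312
  (X=1, Z=0, Y=0, W=1, U=1) weight 1/156
  (X=2, Z=1, Y=0, W=0, U=0) weight 1/234
  (X=2, Z=1, Y=0, W=1, U=0) weight 1/117
Group by X:
  weight(X=0) = 1/26
  weight(X=1) = 1/104
  weight(X=2) = 1/78
Total weight = 1/26 + 1/104 + 1/78 = 19/312
P(X=0 | obs) = 1/26 / 19/312 = 12/19
P(X=1 | obs) = 1/104 / 19/312 = 3/19
P(X=2 | obs) = 1/78 / 19/312 = 4/19

P(X = 1 | obs) = 3/19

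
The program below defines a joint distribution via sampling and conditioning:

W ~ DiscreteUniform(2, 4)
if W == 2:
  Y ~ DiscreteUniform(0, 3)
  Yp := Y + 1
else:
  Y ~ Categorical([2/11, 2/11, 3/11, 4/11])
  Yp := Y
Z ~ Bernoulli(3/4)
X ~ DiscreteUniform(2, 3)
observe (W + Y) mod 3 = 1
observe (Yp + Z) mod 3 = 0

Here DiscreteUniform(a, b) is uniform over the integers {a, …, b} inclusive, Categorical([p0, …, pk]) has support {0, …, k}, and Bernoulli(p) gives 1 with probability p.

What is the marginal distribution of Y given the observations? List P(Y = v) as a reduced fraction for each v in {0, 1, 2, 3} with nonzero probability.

Enumerate traces; 6 have nonzero weight after conditioning:
  (W=2, Y=2, Z=0, X=2) weight 1/96
  (W=2, Y=2, Z=0, X=3) weight 1/96
  (W=4, Y=0, Z=0, X=2) weight 1/132
  (W=4, Y=0, Z=0, X=3) weight 1/132
  (W=4, Y=3, Z=0, X=2) weight 1/66
  (W=4, Y=3, Z=0, X=3) weight 1/66
Group by Y:
  weight(Y=0) = 1/66
  weight(Y=2) = 1/48
  weight(Y=3) = 1/33
Total weight = 1/66 + 1/48 + 1/33 = 35/528
P(Y=0 | obs) = 1/66 / 35/528 = 8/35
P(Y=2 | obs) = 1/48 / 35/528 = 11/35
P(Y=3 | obs) = 1/33 / 35/528 = 16/35

P(Y=0) = 8/35, P(Y=2) = 11/35, P(Y=3) = 16/35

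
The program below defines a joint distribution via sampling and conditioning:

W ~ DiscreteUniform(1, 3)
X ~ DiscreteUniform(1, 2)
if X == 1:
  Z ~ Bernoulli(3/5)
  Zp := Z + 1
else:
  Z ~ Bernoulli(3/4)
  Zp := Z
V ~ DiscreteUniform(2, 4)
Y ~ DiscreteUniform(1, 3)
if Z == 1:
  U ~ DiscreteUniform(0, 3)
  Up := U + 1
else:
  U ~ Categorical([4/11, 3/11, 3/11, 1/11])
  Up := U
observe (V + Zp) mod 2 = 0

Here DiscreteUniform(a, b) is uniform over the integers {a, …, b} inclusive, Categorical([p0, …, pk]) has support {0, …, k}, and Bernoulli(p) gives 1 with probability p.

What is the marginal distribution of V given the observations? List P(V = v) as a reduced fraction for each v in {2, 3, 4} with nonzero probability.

Enumerate traces; 216 have nonzero weight after conditioning:
  (W=1, X=1, Z=0, V=3, Y=1, U=0) weight 4/1485
  (W=1, X=1, Z=0, V=3, Y=1, U=1) weight 1/495
  (W=1, X=1, Z=0, V=3, Y=1, U=2) weight 1/495
  (W=1, X=1, Z=0, V=3, Y=1, U=3) weight 1/1485
  (W=1, X=1, Z=0, V=3, Y=2, U=0) weight 4/1485
  (W=1, X=1, Z=0, V=3, Y=2, U=1) weight 1/495
  (W=1, X=1, Z=0, V=3, Y=2, U=2) weight 1/495
  (W=1, X=1, Z=0, V=3, Y=2, U=3) weight 1/1485
  (W=1, X=1, Z=1, V=2, Y=1, U=0) weight 1/360
  (W=1, X=1, Z=1, V=4, Y=1, U=0) weight 1/360
  … 206 more
Group by V:
  weight(V=2) = 17/120
  weight(V=3) = 23/120
  weight(V=4) = 17/120
Total weight = 17/120 + 23/120 + 17/120 = 19/40
P(V=2 | obs) = 17/120 / 19/40 = 17/57
P(V=3 | obs) = 23/120 / 19/40 = 23/57
P(V=4 | obs) = 17/120 / 19/40 = 17/57

P(V=2) = 17/57, P(V=3) = 23/57, P(V=4) = 17/57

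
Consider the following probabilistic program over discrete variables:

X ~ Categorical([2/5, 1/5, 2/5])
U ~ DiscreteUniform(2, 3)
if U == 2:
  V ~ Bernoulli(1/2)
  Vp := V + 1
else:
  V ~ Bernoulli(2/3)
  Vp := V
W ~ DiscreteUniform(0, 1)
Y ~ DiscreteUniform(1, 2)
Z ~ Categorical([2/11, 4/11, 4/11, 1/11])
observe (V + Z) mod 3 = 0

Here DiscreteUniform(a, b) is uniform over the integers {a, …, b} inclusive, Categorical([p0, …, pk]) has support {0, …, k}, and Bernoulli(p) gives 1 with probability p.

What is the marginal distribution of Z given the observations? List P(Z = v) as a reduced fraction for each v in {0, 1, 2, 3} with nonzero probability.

P(Z=0) = 10/43, P(Z=2) = 28/43, P(Z=3) = 5/43

Enumerate traces; 72 have nonzero weight after conditioning:
  (X=0, U=2, V=0, W=0, Y=1, Z=0) weight 1/220
  (X=0, U=2, V=0, W=0, Y=1, Z=3) weight 1/440
  (X=0, U=2, V=0, W=0, Y=2, Z=0) weight 1/220
  (X=0, U=2, V=0, W=0, Y=2, Z=3) weight 1/440
  (X=0, U=2, V=0, W=1, Y=1, Z=0) weight 1/220
  (X=0, U=2, V=0, W=1, Y=1, Z=3) weight 1/440
  (X=0, U=2, V=0, W=1, Y=2, Z=0) weight 1/220
  (X=0, U=2, V=0, W=1, Y=2, Z=3) weight 1/440
  (X=0, U=2, V=1, W=0, Y=1, Z=2) weight 1/110
  … 63 more
Group by Z:
  weight(Z=0) = 5/66
  weight(Z=2) = 7/33
  weight(Z=3) = 5/132
Total weight = 5/66 + 7/33 + 5/132 = 43/132
P(Z=0 | obs) = 5/66 / 43/132 = 10/43
P(Z=2 | obs) = 7/33 / 43/132 = 28/43
P(Z=3 | obs) = 5/132 / 43/132 = 5/43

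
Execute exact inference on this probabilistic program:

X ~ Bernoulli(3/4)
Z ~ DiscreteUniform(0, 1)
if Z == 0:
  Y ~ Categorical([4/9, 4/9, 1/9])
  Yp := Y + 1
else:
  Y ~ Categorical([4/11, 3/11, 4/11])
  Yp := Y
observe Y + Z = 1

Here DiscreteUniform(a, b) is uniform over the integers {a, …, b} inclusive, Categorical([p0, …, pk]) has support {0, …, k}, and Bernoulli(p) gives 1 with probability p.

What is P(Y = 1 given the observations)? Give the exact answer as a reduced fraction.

P(Y = 1 | obs) = 11/20

Enumerate traces; 4 have nonzero weight after conditioning:
  (X=0, Z=0, Y=1) weight 1/18
  (X=0, Z=1, Y=0) weight 1/22
  (X=1, Z=0, Y=1) weight 1/6
  (X=1, Z=1, Y=0) weight 3/22
Group by Y:
  weight(Y=0) = 2/11
  weight(Y=1) = 2/9
Total weight = 2/11 + 2/9 = 40/99
P(Y=0 | obs) = 2/11 / 40/99 = 9/20
P(Y=1 | obs) = 2/9 / 40/99 = 11/20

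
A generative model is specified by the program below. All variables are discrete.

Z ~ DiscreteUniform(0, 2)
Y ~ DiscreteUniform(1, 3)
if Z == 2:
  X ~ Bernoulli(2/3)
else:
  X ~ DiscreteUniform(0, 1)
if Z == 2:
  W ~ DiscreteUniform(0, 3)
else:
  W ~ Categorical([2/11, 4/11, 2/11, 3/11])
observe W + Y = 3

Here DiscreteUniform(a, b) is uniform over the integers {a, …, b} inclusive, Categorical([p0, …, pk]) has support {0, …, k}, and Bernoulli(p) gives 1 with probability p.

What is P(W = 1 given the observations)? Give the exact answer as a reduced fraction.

Enumerate traces; 18 have nonzero weight after conditioning:
  (Z=0, Y=1, X=0, W=2) weight 1/99
  (Z=0, Y=1, X=1, W=2) weight 1/99
  (Z=0, Y=2, X=0, W=1) weight 2/99
  (Z=0, Y=2, X=1, W=1) weight 2/99
  (Z=0, Y=3, X=0, W=0) weight 1/99
  (Z=0, Y=3, X=1, W=0) weight 1/99
  (Z=1, Y=1, X=0, W=2) weight 1/99
  (Z=1, Y=1, X=1, W=2) weight 1/99
  … 10 more
Group by W:
  weight(W=0) = 3/44
  weight(W=1) = 43/396
  weight(W=2) = 3/44
Total weight = 3/44 + 43/396 + 3/44 = 97/396
P(W=0 | obs) = 3/44 / 97/396 = 27/97
P(W=1 | obs) = 43/396 / 97/396 = 43/97
P(W=2 | obs) = 3/44 / 97/396 = 27/97

P(W = 1 | obs) = 43/97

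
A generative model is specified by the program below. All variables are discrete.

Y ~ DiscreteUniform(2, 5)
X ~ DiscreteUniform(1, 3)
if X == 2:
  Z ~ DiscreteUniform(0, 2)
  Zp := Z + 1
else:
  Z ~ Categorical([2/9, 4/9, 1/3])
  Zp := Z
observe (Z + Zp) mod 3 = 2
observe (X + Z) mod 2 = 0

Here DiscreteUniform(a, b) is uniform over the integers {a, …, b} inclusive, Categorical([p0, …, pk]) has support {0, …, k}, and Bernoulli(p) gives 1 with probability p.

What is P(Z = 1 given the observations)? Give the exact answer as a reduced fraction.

P(Z = 1 | obs) = 8/11

Enumerate traces; 12 have nonzero weight after conditioning:
  (Y=2, X=1, Z=1) weight 1/27
  (Y=2, X=2, Z=2) weight 1/36
  (Y=2, X=3, Z=1) weight 1/27
  (Y=3, X=1, Z=1) weight 1/27
  (Y=3, X=2, Z=2) weight 1/36
  (Y=3, X=3, Z=1) weight 1/27
  (Y=4, X=1, Z=1) weight 1/27
  (Y=4, X=2, Z=2) weight 1/36
  … 4 more
Group by Z:
  weight(Z=1) = 8/27
  weight(Z=2) = 1/9
Total weight = 8/27 + 1/9 = 11/27
P(Z=1 | obs) = 8/27 / 11/27 = 8/11
P(Z=2 | obs) = 1/9 / 11/27 = 3/11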